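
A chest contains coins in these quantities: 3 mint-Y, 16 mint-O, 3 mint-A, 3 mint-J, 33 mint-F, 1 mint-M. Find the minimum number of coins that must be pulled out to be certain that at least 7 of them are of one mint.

By the pigeonhole principle, the 6 mints are the holes; the coins drawn are the pigeons.
To avoid 7 of any one mint, the worst case takes at most 6 of each mint, or every coin of a mint that has fewer than 6.
That gives 3 + 6 + 3 + 3 + 6 + 1 = 22 coins with no mint reaching 7.
The next coin forces some mint to 7, so 22 + 1 = 23.

23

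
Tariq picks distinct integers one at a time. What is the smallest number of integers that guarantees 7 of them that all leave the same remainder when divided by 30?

181

The 30 residue classes mod 30 are the pigeonholes.
With 180 integers one could put 6 in each residue class and have no class reach 7.
The 181st integer pushes some class to 7, so 30·6 + 1 = 181.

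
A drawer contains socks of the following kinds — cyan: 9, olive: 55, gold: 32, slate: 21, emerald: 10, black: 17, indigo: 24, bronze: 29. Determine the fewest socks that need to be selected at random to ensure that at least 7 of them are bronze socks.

In the worst case for collecting bronze socks, every non-bronze sock comes out first.
There are 9 + 55 + 32 + 21 + 10 + 17 + 24 = 168 non-bronze socks altogether.
After those, each further sock must be bronze, so 168 + 7 = 175 draws guarantee 7 bronze socks.

175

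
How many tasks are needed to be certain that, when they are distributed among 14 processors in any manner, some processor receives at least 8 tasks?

99

With 98 tasks one could put exactly 7 in each of the 14 processors, and no processor would reach 8.
By the pigeonhole principle, one more task must land in a processor that already has 7, giving it 8.
So 14 × 7 + 1 = 99 tasks are required.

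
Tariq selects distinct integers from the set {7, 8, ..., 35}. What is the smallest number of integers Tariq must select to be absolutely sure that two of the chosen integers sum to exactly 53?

A set avoiding the sum 53 can contain at most one of each pair {x, 53−x}, plus the 11 elements whose complement lies outside the range.
The integers 7, …, 26 (20 of them) are such a set: any two sum to at least 7+8 = 15 and at most 25+26 = 51 < 53.
Pigeonhole: any 21st integer completes one of the 9 pairs, so 21 choices force a sum of 53.

21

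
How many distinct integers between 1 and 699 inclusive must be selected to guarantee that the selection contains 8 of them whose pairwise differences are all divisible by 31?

218

Integers whose pairwise differences are multiples of 31 are exactly those sharing a remainder mod 31. The 31 residue classes mod 31 are the pigeonholes.
With 217 integers one could put 7 in each residue class and have no class reach 8.
The 218th integer pushes some class to 8, so 31·7 + 1 = 218.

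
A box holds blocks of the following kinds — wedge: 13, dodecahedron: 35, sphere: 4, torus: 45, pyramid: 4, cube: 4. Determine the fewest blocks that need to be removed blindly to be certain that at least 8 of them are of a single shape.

The 6 shapes are the holes; the blocks drawn are the pigeons.
To avoid 8 of any one shape, the worst case takes at most 7 of each shape, or every block of a shape that has fewer than 7.
That gives 7 + 7 + 4 + 7 + 4 + 4 = 33 blocks with no shape reaching 8.
The next block forces some shape to 8, so 33 + 1 = 34.

34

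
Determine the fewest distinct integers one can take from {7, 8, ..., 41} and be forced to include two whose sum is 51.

20

A set avoiding the sum 51 can contain at most one of each pair {x, 51−x}, plus the 3 elements whose complement lies outside the range.
The integers 7, …, 25 (19 of them) are such a set: any two sum to at least 7+8 = 15 and at most 24+25 = 49 < 51.
Any 20th integer completes one of the 16 pairs, so 20 choices force a sum of 51.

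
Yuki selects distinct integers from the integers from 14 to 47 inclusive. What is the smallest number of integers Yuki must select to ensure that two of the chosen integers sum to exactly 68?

A set avoiding the sum 68 can contain at most one of each pair {x, 68−x}, plus the 8 elements whose complement lies outside the range or equal to its own complement.
The integers 14, …, 34 (21 of them) are such a set: any two sum to at least 14+15 = 29 and at most 33+34 = 67 < 68.
By the pigeonhole principle, any 22nd integer completes one of the 13 pairs, so 22 choices force a sum of 68.

22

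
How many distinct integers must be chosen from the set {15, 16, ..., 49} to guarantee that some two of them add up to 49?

Group the elements by complementary pair {x, 49−x}: {15,34}, {16,33}, {17,32}, …, giving 10 two-element pairs and 15 integers whose partner 49−x falls outside [15,49].
Treating each of those 25 groups as a pigeonhole, one can pick one integer per group — 25 integers — with no two summing to 49.
The 26th integer lands in an occupied pair, forcing a sum of 49.

26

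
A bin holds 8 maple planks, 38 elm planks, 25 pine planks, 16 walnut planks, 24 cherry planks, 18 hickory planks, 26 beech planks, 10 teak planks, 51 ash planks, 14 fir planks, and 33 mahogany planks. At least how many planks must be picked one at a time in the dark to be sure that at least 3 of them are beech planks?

In the worst case for collecting beech planks, every non-beech plank comes out first.
There are 8 + 38 + 25 + 16 + 24 + 18 + 10 + 51 + 14 + 33 = 237 non-beech planks altogether.
After those, each further plank must be beech, so 237 + 3 = 240 draws guarantee 3 beech planks.

240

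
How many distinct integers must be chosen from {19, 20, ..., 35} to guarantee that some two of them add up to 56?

11

A set avoiding the sum 56 can contain at most one of each pair {x, 56−x}, plus the 3 elements whose complement lies outside the range or equal to its own complement.
The integers 19, …, 28 (10 of them) are such a set: any two sum to at least 19+20 = 39 and at most 27+28 = 55 < 56.
By pigeonhole, any 11th integer completes one of the 7 pairs, so 11 choices force a sum of 56.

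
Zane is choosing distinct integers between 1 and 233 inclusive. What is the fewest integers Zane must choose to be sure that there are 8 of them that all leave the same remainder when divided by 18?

The 18 residue classes mod 18 are the pigeonholes.
With 126 integers one could put 7 in each residue class and have no class reach 8.
The 127th integer pushes some class to 8, so 18·7 + 1 = 127.

127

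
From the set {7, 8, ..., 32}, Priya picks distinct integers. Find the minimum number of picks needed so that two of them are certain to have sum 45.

A set avoiding the sum 45 can contain at most one of each pair {x, 45−x}, plus the 6 elements whose complement lies outside the range.
The integers 7, …, 22 (16 of them) are such a set: any two sum to at least 7+8 = 15 and at most 21+22 = 43 < 45.
By pigeonhole, any 17th integer completes one of the 10 pairs, so 17 choices force a sum of 45.

17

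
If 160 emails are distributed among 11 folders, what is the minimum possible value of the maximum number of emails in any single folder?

The 11 folders are the holes and the 160 emails are the pigeons.
If every folder held at most 14 emails, the total would be at most 11 × 14 = 154, which is less than 160.
So some folder holds at least ⌈160/11⌉ = 15 emails.

15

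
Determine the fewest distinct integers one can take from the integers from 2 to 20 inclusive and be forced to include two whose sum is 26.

Two chosen integers sum to 26 exactly when both halves of some pair {x, 26−x} with 6 ≤ x ≤ 26−x ≤ 20 are chosen — 7 such pairs.
The remaining 5 elements (those with no distinct partner in range) can never complete a 26-sum, so the worst case takes all of them and one from each pair: 5 + 7 = 12.
Pigeonhole: the 13th integer has to be the second member of some pair, so 12 + 1 = 13.

13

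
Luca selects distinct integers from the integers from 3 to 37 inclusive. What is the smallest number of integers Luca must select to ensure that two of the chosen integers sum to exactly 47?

22

Two chosen integers sum to 47 exactly when both halves of some pair {x, 47−x} with 10 ≤ x ≤ 47−x ≤ 37 are chosen — 14 such pairs.
The remaining 7 elements (those with no distinct partner in range) can never complete a 47-sum, so the worst case takes all of them and one from each pair: 7 + 14 = 21.
The 22nd integer has to be the second member of some pair, so 21 + 1 = 22.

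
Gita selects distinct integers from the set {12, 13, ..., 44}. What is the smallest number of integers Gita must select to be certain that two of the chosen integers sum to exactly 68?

24

Two chosen integers sum to 68 exactly when both halves of some pair {x, 68−x} with 24 ≤ x ≤ 68−x ≤ 44 are chosen — 10 such pairs.
The remaining 13 elements (those with no distinct partner in range) can never complete a 68-sum, so the worst case takes all of them and one from each pair: 13 + 10 = 23.
By the pigeonhole principle, the 24th integer has to be the second member of some pair, so 23 + 1 = 24.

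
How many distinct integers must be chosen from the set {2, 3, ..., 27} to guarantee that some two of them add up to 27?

15

Two chosen integers sum to 27 exactly when both halves of some pair {x, 27−x} with 2 ≤ x ≤ 27−x ≤ 25 are chosen — 12 such pairs.
The remaining 2 elements (those with no distinct partner in range) can never complete a 27-sum, so the worst case takes all of them and one from each pair: 2 + 12 = 14.
The 15th integer has to be the second member of some pair, so 14 + 1 = 15.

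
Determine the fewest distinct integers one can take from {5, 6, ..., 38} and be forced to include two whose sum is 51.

Two chosen integers sum to 51 exactly when both halves of some pair {x, 51−x} with 13 ≤ x ≤ 51−x ≤ 38 are chosen — 13 such pairs.
The remaining 8 elements (those with no distinct partner in range) can never complete a 51-sum, so the worst case takes all of them and one from each pair: 8 + 13 = 21.
By the pigeonhole principle, the 22nd integer has to be the second member of some pair, so 21 + 1 = 22.

22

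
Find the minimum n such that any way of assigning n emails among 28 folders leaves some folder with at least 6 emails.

With 140 emails one could put exactly 5 in each of the 28 folders, and no folder would reach 6.
One more email must land in a folder that already has 5, giving it 6.
So 28 × 5 + 1 = 141 emails are required.

141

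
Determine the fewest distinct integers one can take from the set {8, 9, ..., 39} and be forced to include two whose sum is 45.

18

Group the elements by complementary pair {x, 45−x}: {8,37}, {9,36}, {10,35}, …, giving 15 two-element pairs and 2 integers whose partner 45−x falls outside [8,39].
Treating each of those 17 groups as a pigeonhole, one can pick one integer per group — 17 integers — with no two summing to 45.
The 18th integer lands in an occupied pair, forcing a sum of 45.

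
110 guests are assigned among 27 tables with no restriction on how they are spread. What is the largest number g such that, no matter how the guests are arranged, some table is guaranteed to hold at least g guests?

By pigeonhole, the 27 tables are the holes and the 110 guests are the pigeons.
If every table held at most 4 guests, the total would be at most 27 × 4 = 108, which is less than 110.
So some table holds at least ⌈110/27⌉ = 5 guests.

5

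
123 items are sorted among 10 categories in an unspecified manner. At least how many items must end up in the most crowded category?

13

By the pigeonhole principle, the 10 categories are the holes and the 123 items are the pigeons.
If every category held at most 12 items, the total would be at most 10 × 12 = 120, which is less than 123.
So some category holds at least ⌈123/10⌉ = 13 items.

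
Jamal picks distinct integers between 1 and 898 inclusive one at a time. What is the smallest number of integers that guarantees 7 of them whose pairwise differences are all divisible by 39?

Integers whose pairwise differences are multiples of 39 are exactly those sharing a remainder mod 39. Pigeonhole: the 39 residue classes mod 39 are the pigeonholes.
With 234 integers one could put 6 in each residue class and have no class reach 7.
The 235th integer pushes some class to 7, so 39·6 + 1 = 235.

235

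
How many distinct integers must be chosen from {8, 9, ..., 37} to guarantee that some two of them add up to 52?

20

A set avoiding the sum 52 can contain at most one of each pair {x, 52−x}, plus the 8 elements whose complement lies outside the range or equal to its own complement.
The integers 8, …, 26 (19 of them) are such a set: any two sum to at least 8+9 = 17 and at most 25+26 = 51 < 52.
Any 20th integer completes one of the 11 pairs, so 20 choices force a sum of 52.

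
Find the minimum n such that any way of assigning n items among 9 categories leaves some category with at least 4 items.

28

With 27 items one could put exactly 3 in each of the 9 categories, and no category would reach 4.
One more item must land in a category that already has 3, giving it 4.
So 9 × 3 + 1 = 28 items are required.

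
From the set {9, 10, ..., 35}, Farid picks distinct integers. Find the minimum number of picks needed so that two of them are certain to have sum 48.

A set avoiding the sum 48 can contain at most one of each pair {x, 48−x}, plus the 5 elements whose complement lies outside the range or equal to its own complement.
The integers 9, …, 24 (16 of them) are such a set: any two sum to at least 9+10 = 19 and at most 23+24 = 47 < 48.
Any 17th integer completes one of the 11 pairs, so 17 choices force a sum of 48.

17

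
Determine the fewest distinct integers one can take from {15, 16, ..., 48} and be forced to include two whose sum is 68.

A set avoiding the sum 68 can contain at most one of each pair {x, 68−x}, plus the 6 elements whose complement lies outside the range or equal to its own complement.
The integers 15, …, 34 (20 of them) are such a set: any two sum to at least 15+16 = 31 and at most 33+34 = 67 < 68.
By pigeonhole, any 21st integer completes one of the 14 pairs, so 21 choices force a sum of 68.

21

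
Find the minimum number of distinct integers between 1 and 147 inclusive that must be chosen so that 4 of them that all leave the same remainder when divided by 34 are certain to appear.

Pigeonhole: the 34 residue classes mod 34 are the pigeonholes.
With 102 integers one could put 3 in each residue class and have no class reach 4.
The 103rd integer pushes some class to 4, so 34·3 + 1 = 103.

103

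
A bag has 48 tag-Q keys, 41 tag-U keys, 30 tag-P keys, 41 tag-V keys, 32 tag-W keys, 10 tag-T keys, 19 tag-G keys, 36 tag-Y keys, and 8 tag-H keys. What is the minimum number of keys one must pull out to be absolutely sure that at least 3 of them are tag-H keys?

260

In the worst case for collecting tag-H keys, every non-tag-H key comes out first.
There are 48 + 41 + 30 + 41 + 32 + 10 + 19 + 36 = 257 non-tag-H keys altogether.
After those, each further key must be tag-H, so 257 + 3 = 260 draws guarantee 3 tag-H keys.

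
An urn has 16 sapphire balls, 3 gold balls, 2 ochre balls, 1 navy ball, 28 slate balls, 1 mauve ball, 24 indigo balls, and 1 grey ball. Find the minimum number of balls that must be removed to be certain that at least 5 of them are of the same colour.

Put each drawn ball into a box by colour. The largest draw with every box below 5 takes min(count, 4) from each colour; colours with fewer than 4 contribute all they have.
Σ min(cᵢ, 4) = 4 + 3 + 2 + 1 + 4 + 1 + 4 + 1 = 20.
Draw number 20 + 1 = 21 must push one box to 5.

21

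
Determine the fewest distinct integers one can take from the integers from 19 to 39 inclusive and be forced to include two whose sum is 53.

14

A set avoiding the sum 53 can contain at most one of each pair {x, 53−x}, plus the 5 elements whose complement lies outside the range.
The integers 27, …, 39 (13 of them) are such a set: any two sum to at least 27+28 = 55 > 53.
Any 14th integer completes one of the 8 pairs, so 14 choices force a sum of 53.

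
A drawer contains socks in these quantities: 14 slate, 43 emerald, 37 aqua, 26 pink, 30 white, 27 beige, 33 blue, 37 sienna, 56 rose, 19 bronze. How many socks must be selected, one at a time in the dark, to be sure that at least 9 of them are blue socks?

In the worst case for collecting blue socks, every non-blue sock comes out first.
There are 14 + 43 + 37 + 26 + 30 + 27 + 37 + 56 + 19 = 289 non-blue socks altogether.
After those, each further sock must be blue, so 289 + 9 = 298 draws guarantee 9 blue socks.

298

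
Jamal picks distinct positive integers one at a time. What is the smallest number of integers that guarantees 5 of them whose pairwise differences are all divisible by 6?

Integers whose pairwise differences are multiples of 6 are exactly those sharing a remainder mod 6. By pigeonhole, the 6 residue classes mod 6 are the pigeonholes.
With 24 integers one could put 4 in each residue class and have no class reach 5.
The 25th integer pushes some class to 5, so 6·4 + 1 = 25.

25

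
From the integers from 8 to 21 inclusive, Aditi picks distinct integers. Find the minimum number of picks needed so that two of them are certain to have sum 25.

10

Group the elements by complementary pair {x, 25−x}: {8,17}, {9,16}, {10,15}, …, giving 5 two-element pairs and 4 integers whose partner 25−x falls outside [8,21].
Treating each of those 9 groups as a pigeonhole, one can pick one integer per group — 9 integers — with no two summing to 25.
The 10th integer lands in an occupied pair, forcing a sum of 25.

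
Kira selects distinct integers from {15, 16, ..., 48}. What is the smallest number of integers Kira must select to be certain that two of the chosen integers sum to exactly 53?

23

Group the elements by complementary pair {x, 53−x}: {15,38}, {16,37}, {17,36}, …, giving 12 two-element pairs and 10 integers whose partner 53−x falls outside [15,48].
Treating each of those 22 groups as a pigeonhole, one can pick one integer per group — 22 integers — with no two summing to 53.
The 23rd integer lands in an occupied pair, forcing a sum of 53.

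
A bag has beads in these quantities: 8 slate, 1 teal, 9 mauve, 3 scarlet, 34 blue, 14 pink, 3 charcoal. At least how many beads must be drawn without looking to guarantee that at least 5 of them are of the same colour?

24

Pigeonhole: put each drawn bead into a box by colour. The largest draw with every box below 5 takes min(count, 4) from each colour; colours with fewer than 4 contribute all they have.
Σ min(cᵢ, 4) = 4 + 1 + 4 + 3 + 4 + 4 + 3 = 23.
Draw number 23 + 1 = 24 must push one box to 5.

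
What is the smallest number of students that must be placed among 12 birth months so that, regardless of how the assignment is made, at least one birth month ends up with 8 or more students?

With 84 students one could put exactly 7 in each of the 12 birth months, and no birth month would reach 8.
By the pigeonhole principle, one more student must land in a birth month that already has 7, giving it 8.
So 12 × 7 + 1 = 85 students are required.

85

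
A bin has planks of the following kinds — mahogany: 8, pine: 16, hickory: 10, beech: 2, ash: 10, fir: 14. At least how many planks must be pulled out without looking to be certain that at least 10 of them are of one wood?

47

An adversary could hand out at most 9 planks per wood (mahogany, beech run out sooner): 8 + 9 + 9 + 2 + 9 + 9 = 46 planks and still no wood has 10.
By pigeonhole, one more plank lands in a wood already at 9, so 47 draws are enough and 46 are not.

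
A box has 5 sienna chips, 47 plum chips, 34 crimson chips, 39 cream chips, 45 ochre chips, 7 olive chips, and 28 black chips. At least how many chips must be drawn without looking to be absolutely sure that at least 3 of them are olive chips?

201

In the worst case for collecting olive chips, every non-olive chip comes out first.
There are 5 + 47 + 34 + 39 + 45 + 28 = 198 non-olive chips altogether.
After those, each further chip must be olive, so 198 + 3 = 201 draws guarantee 3 olive chips.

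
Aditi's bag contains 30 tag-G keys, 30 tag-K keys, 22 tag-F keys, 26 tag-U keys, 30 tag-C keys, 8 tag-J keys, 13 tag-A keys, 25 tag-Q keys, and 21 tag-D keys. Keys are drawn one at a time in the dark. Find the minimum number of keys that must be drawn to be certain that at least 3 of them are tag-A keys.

195

In the worst case for collecting tag-A keys, every non-tag-A key comes out first.
There are 30 + 30 + 22 + 26 + 30 + 8 + 25 + 21 = 192 non-tag-A keys altogether.
After those, each further key must be tag-A, so 192 + 3 = 195 draws guarantee 3 tag-A keys.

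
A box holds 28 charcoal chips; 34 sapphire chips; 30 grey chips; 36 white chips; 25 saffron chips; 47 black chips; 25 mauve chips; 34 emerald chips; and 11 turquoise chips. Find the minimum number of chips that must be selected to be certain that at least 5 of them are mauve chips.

250

In the worst case for collecting mauve chips, every non-mauve chip comes out first.
There are 28 + 34 + 30 + 36 + 25 + 47 + 34 + 11 = 245 non-mauve chips altogether.
After those, each further chip must be mauve, so 245 + 5 = 250 draws guarantee 5 mauve chips.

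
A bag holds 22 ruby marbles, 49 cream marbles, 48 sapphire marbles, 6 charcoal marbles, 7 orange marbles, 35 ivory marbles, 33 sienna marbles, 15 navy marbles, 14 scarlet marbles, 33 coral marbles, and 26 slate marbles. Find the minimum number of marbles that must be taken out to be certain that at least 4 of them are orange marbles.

In the worst case for collecting orange marbles, every non-orange marble comes out first.
There are 22 + 49 + 48 + 6 + 35 + 33 + 15 + 14 + 33 + 26 = 281 non-orange marbles altogether.
After those, each further marble must be orange, so 281 + 4 = 285 draws guarantee 4 orange marbles.

285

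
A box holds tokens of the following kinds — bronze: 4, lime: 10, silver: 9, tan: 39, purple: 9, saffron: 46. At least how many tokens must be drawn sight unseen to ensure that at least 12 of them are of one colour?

Pigeonhole: the 6 colours are the holes; the tokens drawn are the pigeons.
To avoid 12 of any one colour, the worst case takes at most 11 of each colour, or every token of a colour that has fewer than 11.
That gives 4 + 10 + 9 + 11 + 9 + 11 = 54 tokens with no colour reaching 12.
The next token forces some colour to 12, so 54 + 1 = 55.

55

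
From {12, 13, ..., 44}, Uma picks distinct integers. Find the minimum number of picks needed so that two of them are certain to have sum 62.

Two chosen integers sum to 62 exactly when both halves of some pair {x, 62−x} with 18 ≤ x ≤ 62−x ≤ 44 are chosen — 13 such pairs.
The remaining 7 elements (those with no distinct partner in range) can never complete a 62-sum, so the worst case takes all of them and one from each pair: 7 + 13 = 20.
Pigeonhole: the 21st integer has to be the second member of some pair, so 20 + 1 = 21.

21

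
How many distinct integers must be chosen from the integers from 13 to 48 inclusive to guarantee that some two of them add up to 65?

21

Two chosen integers sum to 65 exactly when both halves of some pair {x, 65−x} with 17 ≤ x ≤ 65−x ≤ 48 are chosen — 16 such pairs.
The remaining 4 elements (those with no distinct partner in range) can never complete a 65-sum, so the worst case takes all of them and one from each pair: 4 + 16 = 20.
The 21st integer has to be the second member of some pair, so 20 + 1 = 21.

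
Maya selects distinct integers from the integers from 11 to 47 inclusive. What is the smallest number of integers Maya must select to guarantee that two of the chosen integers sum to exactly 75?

28

Group the elements by complementary pair {x, 75−x}: {28,47}, {29,46}, {30,45}, …, giving 10 two-element pairs and 17 integers whose partner 75−x falls outside [11,47].
Treating each of those 27 groups as a pigeonhole, one can pick one integer per group — 27 integers — with no two summing to 75.
The 28th integer lands in an occupied pair, forcing a sum of 75.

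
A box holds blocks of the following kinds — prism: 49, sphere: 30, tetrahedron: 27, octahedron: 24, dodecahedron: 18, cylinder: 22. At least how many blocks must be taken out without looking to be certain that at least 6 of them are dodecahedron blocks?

158

In the worst case for collecting dodecahedron blocks, every non-dodecahedron block comes out first.
There are 49 + 30 + 27 + 24 + 22 = 152 non-dodecahedron blocks altogether.
After those, each further block must be dodecahedron, so 152 + 6 = 158 draws guarantee 6 dodecahedron blocks.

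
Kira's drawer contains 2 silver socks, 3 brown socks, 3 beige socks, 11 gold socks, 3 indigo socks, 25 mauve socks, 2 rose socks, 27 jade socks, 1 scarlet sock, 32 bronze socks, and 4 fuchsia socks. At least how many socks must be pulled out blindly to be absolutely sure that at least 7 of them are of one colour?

43

Pigeonhole: the 11 colours are the holes; the socks drawn are the pigeons.
To avoid 7 of any one colour, the worst case takes at most 6 of each colour, or every sock of a colour that has fewer than 6.
That gives 2 + 3 + 3 + 6 + 3 + 6 + 2 + 6 + 1 + 6 + 4 = 42 socks with no colour reaching 7.
The next sock forces some colour to 7, so 42 + 1 = 43.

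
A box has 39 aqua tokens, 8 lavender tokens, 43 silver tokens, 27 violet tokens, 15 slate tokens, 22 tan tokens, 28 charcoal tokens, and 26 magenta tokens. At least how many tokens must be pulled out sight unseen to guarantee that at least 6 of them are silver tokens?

In the worst case for collecting silver tokens, every non-silver token comes out first.
There are 39 + 8 + 27 + 15 + 22 + 28 + 26 = 165 non-silver tokens altogether.
After those, each further token must be silver, so 165 + 6 = 171 draws guarantee 6 silver tokens.

171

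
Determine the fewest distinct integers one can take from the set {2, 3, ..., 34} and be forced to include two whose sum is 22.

A set avoiding the sum 22 can contain at most one of each pair {x, 22−x}, plus the 15 elements whose complement lies outside the range or equal to its own complement.
The integers 11, …, 34 (24 of them) are such a set: any two sum to at least 11+12 = 23 > 22.
Any 25th integer completes one of the 9 pairs, so 25 choices force a sum of 22.

25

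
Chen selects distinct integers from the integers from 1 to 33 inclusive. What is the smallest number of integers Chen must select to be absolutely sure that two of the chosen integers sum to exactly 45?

A set avoiding the sum 45 can contain at most one of each pair {x, 45−x}, plus the 11 elements whose complement lies outside the range.
The integers 1, …, 22 (22 of them) are such a set: any two sum to at least 1+2 = 3 and at most 21+22 = 43 < 45.
By the pigeonhole principle, any 23rd integer completes one of the 11 pairs, so 23 choices force a sum of 45.

23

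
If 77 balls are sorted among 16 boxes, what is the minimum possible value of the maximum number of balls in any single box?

Pigeonhole: the 16 boxes are the holes and the 77 balls are the pigeons.
If every box held at most 4 balls, the total would be at most 16 × 4 = 64, which is less than 77.
So some box holds at least ⌈77/16⌉ = 5 balls.

5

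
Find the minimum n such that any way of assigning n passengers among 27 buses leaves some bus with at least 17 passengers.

433

With 432 passengers one could put exactly 16 in each of the 27 buses, and no bus would reach 17.
By pigeonhole, one more passenger must land in a bus that already has 16, giving it 17.
So 27 × 16 + 1 = 433 passengers are required.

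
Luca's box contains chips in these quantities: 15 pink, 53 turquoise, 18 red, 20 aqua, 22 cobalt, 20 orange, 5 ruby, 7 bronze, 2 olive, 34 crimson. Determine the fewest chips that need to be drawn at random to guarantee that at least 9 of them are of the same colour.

Put each drawn chip into a box by colour. The largest draw with every box below 9 takes min(count, 8) from each colour; colours with fewer than 8 contribute all they have.
Σ min(cᵢ, 8) = 8 + 8 + 8 + 8 + 8 + 8 + 5 + 7 + 2 + 8 = 70.
Draw number 70 + 1 = 71 must push one box to 9.

71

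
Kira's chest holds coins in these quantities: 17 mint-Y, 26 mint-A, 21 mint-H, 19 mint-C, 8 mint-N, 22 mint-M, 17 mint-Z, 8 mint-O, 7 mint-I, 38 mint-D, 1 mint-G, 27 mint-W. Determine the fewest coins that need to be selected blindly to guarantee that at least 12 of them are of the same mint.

113

By pigeonhole, the 12 mints are the holes; the coins drawn are the pigeons.
To avoid 12 of any one mint, the worst case takes at most 11 of each mint, or every coin of a mint that has fewer than 11.
That gives 11 + 11 + 11 + 11 + 8 + 11 + 11 + 8 + 7 + 11 + 1 + 11 = 112 coins with no mint reaching 12.
The next coin forces some mint to 12, so 112 + 1 = 113.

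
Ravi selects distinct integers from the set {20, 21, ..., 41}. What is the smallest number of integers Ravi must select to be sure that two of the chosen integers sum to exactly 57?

Two chosen integers sum to 57 exactly when both halves of some pair {x, 57−x} with 20 ≤ x ≤ 57−x ≤ 37 are chosen — 9 such pairs.
The remaining 4 elements (those with no distinct partner in range) can never complete a 57-sum, so the worst case takes all of them and one from each pair: 4 + 9 = 13.
By the pigeonhole principle, the 14th integer has to be the second member of some pair, so 13 + 1 = 14.

14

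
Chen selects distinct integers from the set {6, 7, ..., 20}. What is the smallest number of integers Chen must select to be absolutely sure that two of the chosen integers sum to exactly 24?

Two chosen integers sum to 24 exactly when both halves of some pair {x, 24−x} with 6 ≤ x ≤ 24−x ≤ 18 are chosen — 6 such pairs.
The remaining 3 elements (those with no distinct partner in range) can never complete a 24-sum, so the worst case takes all of them and one from each pair: 3 + 6 = 9.
By pigeonhole, the 10th integer has to be the second member of some pair, so 9 + 1 = 10.

10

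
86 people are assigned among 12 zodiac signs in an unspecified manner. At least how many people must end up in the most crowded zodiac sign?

The 12 zodiac signs are the holes and the 86 people are the pigeons.
If every zodiac sign held at most 7 people, the total would be at most 12 × 7 = 84, which is less than 86.
So some zodiac sign holds at least ⌈86/12⌉ = 8 people.

8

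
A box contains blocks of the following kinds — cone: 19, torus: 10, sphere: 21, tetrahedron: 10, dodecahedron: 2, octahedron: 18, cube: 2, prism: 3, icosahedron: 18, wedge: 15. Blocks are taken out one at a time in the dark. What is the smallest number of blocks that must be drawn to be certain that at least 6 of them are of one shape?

43

An adversary could hand out at most 5 blocks per shape (dodecahedron, cube, prism run out sooner): 5 + 5 + 5 + 5 + 2 + 5 + 2 + 3 + 5 + 5 = 42 blocks and still no shape has 6.
Pigeonhole: one more block lands in a shape already at 5, so 43 draws are enough and 42 are not.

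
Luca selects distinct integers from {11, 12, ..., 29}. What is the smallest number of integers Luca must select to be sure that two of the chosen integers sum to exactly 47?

14

Two chosen integers sum to 47 exactly when both halves of some pair {x, 47−x} with 18 ≤ x ≤ 47−x ≤ 29 are chosen — 6 such pairs.
The remaining 7 elements (those with no distinct partner in range) can never complete a 47-sum, so the worst case takes all of them and one from each pair: 7 + 6 = 13.
The 14th integer has to be the second member of some pair, so 13 + 1 = 14.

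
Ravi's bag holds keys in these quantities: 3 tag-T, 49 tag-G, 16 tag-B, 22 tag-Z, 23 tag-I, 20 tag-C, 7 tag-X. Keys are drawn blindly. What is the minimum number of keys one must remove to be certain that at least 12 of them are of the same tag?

Put each drawn key into a box by tag. The largest draw with every box below 12 takes min(count, 11) from each tag; tags with fewer than 11 contribute all they have.
Σ min(cᵢ, 11) = 3 + 11 + 11 + 11 + 11 + 11 + 7 = 65.
Draw number 65 + 1 = 66 must push one box to 12.

66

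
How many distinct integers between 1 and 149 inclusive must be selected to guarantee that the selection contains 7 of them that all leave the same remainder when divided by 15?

The 15 residue classes mod 15 are the pigeonholes.
With 90 integers one could put 6 in each residue class and have no class reach 7.
The 91st integer pushes some class to 7, so 15·6 + 1 = 91.

91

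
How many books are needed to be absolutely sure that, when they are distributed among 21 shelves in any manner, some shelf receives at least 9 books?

169

With 168 books one could put exactly 8 in each of the 21 shelves, and no shelf would reach 9.
Pigeonhole: one more book must land in a shelf that already has 8, giving it 9.
So 21 × 8 + 1 = 169 books are required.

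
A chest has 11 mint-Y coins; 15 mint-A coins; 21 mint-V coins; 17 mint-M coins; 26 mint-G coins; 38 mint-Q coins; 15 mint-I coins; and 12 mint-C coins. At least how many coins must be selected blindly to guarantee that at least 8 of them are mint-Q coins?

125

In the worst case for collecting mint-Q coins, every non-mint-Q coin comes out first.
There are 11 + 15 + 21 + 17 + 26 + 15 + 12 = 117 non-mint-Q coins altogether.
After those, each further coin must be mint-Q, so 117 + 8 = 125 draws guarantee 8 mint-Q coins.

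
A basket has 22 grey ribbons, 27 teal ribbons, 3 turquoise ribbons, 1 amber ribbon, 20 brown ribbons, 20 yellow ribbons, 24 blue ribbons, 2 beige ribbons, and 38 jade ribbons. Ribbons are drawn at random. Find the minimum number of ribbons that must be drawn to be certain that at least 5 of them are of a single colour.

Put each drawn ribbon into a box by colour. The largest draw with every box below 5 takes min(count, 4) from each colour; colours with fewer than 4 contribute all they have.
Σ min(cᵢ, 4) = 4 + 4 + 3 + 1 + 4 + 4 + 4 + 2 + 4 = 30.
Draw number 30 + 1 = 31 must push one box to 5.

31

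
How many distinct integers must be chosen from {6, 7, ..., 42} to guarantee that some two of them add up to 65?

Group the elements by complementary pair {x, 65−x}: {23,42}, {24,41}, {25,40}, …, giving 10 two-element pairs and 17 integers whose partner 65−x falls outside [6,42].
By the pigeonhole principle, treating each of those 27 groups as a pigeonhole, one can pick one integer per group — 27 integers — with no two summing to 65.
The 28th integer lands in an occupied pair, forcing a sum of 65.

28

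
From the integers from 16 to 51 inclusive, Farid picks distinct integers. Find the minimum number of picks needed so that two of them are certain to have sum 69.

20

Two chosen integers sum to 69 exactly when both halves of some pair {x, 69−x} with 18 ≤ x ≤ 69−x ≤ 51 are chosen — 17 such pairs.
The remaining 2 elements (those with no distinct partner in range) can never complete a 69-sum, so the worst case takes all of them and one from each pair: 2 + 17 = 19.
By pigeonhole, the 20th integer has to be the second member of some pair, so 19 + 1 = 20.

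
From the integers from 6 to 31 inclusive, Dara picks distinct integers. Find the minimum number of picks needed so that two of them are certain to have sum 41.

16

Two chosen integers sum to 41 exactly when both halves of some pair {x, 41−x} with 10 ≤ x ≤ 41−x ≤ 31 are chosen — 11 such pairs.
The remaining 4 elements (those with no distinct partner in range) can never complete a 41-sum, so the worst case takes all of them and one from each pair: 4 + 11 = 15.
The 16th integer has to be the second member of some pair, so 15 + 1 = 16.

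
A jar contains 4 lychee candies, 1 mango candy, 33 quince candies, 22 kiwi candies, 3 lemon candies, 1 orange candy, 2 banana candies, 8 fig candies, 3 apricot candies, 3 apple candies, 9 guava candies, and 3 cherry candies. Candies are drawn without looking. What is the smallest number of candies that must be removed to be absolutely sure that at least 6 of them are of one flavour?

Pigeonhole: put each drawn candy into a box by flavour. The largest draw with every box below 6 takes min(count, 5) from each flavour; flavours with fewer than 5 contribute all they have.
Σ min(cᵢ, 5) = 4 + 1 + 5 + 5 + 3 + 1 + 2 + 5 + 3 + 3 + 5 + 3 = 40.
Draw number 40 + 1 = 41 must push one box to 6.

41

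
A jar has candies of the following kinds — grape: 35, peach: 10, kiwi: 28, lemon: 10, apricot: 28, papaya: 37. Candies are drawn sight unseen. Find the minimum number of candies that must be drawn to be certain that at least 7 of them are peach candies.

In the worst case for collecting peach candies, every non-peach candy comes out first.
There are 35 + 28 + 10 + 28 + 37 = 138 non-peach candies altogether.
After those, each further candy must be peach, so 138 + 7 = 145 draws guarantee 7 peach candies.

145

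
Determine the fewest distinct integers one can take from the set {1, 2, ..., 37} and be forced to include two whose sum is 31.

23

A set avoiding the sum 31 can contain at most one of each pair {x, 31−x}, plus the 7 elements whose complement lies outside the range.
The integers 16, …, 37 (22 of them) are such a set: any two sum to at least 16+17 = 33 > 31.
Any 23rd integer completes one of the 15 pairs, so 23 choices force a sum of 31.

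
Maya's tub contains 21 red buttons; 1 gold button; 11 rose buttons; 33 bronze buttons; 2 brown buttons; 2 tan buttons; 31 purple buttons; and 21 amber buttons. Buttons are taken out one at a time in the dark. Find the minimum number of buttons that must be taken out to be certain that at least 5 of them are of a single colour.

Put each drawn button into a box by colour. The largest draw with every box below 5 takes min(count, 4) from each colour; colours with fewer than 4 contribute all they have.
Σ min(cᵢ, 4) = 4 + 1 + 4 + 4 + 2 + 2 + 4 + 4 = 25.
Draw number 25 + 1 = 26 must push one box to 5.

26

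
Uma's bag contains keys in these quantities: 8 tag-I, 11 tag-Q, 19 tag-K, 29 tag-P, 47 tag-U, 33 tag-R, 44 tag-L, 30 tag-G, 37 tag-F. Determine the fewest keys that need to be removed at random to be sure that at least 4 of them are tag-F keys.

225

In the worst case for collecting tag-F keys, every non-tag-F key comes out first.
There are 8 + 11 + 19 + 29 + 47 + 33 + 44 + 30 = 221 non-tag-F keys altogether.
After those, each further key must be tag-F, so 221 + 4 = 225 draws guarantee 4 tag-F keys.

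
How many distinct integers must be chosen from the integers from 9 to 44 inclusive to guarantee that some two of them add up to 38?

27

Two chosen integers sum to 38 exactly when both halves of some pair {x, 38−x} with 9 ≤ x ≤ 38−x ≤ 29 are chosen — 10 such pairs.
The remaining 16 elements (those with no distinct partner in range) can never complete a 38-sum, so the worst case takes all of them and one from each pair: 16 + 10 = 26.
By the pigeonhole principle, the 27th integer has to be the second member of some pair, so 26 + 1 = 27.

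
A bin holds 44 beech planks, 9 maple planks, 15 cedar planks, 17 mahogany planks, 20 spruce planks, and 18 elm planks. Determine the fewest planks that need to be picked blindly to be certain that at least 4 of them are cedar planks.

In the worst case for collecting cedar planks, every non-cedar plank comes out first.
There are 44 + 9 + 17 + 20 + 18 = 108 non-cedar planks altogether.
After those, each further plank must be cedar, so 108 + 4 = 112 draws guarantee 4 cedar planks.

112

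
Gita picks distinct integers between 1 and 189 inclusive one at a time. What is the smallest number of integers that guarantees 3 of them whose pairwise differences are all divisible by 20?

41

Integers whose pairwise differences are multiples of 20 are exactly those sharing a remainder mod 20. The 20 residue classes mod 20 are the pigeonholes.
With 40 integers one could put 2 in each residue class and have no class reach 3.
The 41st integer pushes some class to 3, so 20·2 + 1 = 41.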